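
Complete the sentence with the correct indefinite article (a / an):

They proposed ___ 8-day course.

an

The indefinite article is chosen by the initial *sound* of the following word, not its spelling.
The number *8* is spoken "eight", beginning with /eɪt/ — a vowel sound.
So the article is *an*: They proposed an 8-day course.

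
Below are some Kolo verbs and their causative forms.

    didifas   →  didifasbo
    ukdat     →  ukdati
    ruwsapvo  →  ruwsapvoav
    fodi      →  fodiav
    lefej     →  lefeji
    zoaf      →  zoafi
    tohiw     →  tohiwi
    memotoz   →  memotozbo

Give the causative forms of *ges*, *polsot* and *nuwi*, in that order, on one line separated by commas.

The suffix is conditioned by the final sound: -bo when the stem ends in a sibilant (*didifas*, *memotoz*); -i when the stem ends in a non-sibilant consonant (*ukdat*, *lefej*, *zoaf*, *tohiw*); -av when the stem ends in a vowel (*ruwsapvo*, *fodi*).
*ges*: final sound = /s/, a sibilant → -bo → *gesbo*.
Since the final sound of *polsot* is /t/ (a non-sibilant consonant), it takes -i, giving *polsoti*.
*nuwi*: final sound = /i/, a vowel → -av → *nuwiav*.

gesbo, polsoti, nuwiav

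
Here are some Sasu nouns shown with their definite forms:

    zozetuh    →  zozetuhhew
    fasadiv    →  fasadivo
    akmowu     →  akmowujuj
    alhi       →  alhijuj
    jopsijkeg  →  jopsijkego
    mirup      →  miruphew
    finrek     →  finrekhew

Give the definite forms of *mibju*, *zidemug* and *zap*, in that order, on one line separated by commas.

mibjujuj, zidemugo, zaphew

The alternation tracks the final sound of the stem — -hew when the stem ends in a voiceless consonant (*zozetuh*, *mirup*, *finrek*); -o when the stem ends in a voiced consonant (*fasadiv*, *jopsijkeg*); -juj when the stem ends in a vowel (*akmowu*, *alhi*).
Since the final sound of *mibju* is /u/ (a vowel), it takes -juj, giving *mibjujuj*.
*zidemug* — final sound /g/ (a voiced consonant) → -o → *zidemugo*.
*zap* — final sound /p/ (a voiceless consonant) → -hew → *zaphew*.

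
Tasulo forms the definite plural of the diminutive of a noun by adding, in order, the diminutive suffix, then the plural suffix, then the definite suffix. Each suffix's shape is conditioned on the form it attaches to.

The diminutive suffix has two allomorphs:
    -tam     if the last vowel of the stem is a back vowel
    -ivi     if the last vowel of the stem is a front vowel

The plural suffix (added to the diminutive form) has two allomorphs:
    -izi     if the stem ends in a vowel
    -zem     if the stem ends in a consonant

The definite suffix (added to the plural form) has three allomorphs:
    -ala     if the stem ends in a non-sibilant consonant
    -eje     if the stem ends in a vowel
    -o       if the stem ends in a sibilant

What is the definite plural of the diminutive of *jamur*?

*jamur* — last vowel /u/ (a back vowel) → -tam → *jamurtam*.
The diminutive form *jamurtam* — final sound /m/ (a consonant) → -zem → *jamurtamzem*.
The plural form *jamurtamzem* — final sound /m/ (a non-sibilant consonant) → -ala → *jamurtamzemala*.

jamurtamzemala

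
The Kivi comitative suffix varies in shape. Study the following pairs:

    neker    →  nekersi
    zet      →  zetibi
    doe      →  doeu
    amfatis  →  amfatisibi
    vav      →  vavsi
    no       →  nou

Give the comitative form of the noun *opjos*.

opjosibi

The pattern is voicing of the final sound: -ibi when the stem ends in a voiceless consonant (*zet*, *amfatis*); -si when the stem ends in a voiced consonant (*neker*, *vav*); -u when the stem ends in a vowel (*doe*, *no*).
Since the final sound of *opjos* is /s/ (a voiceless consonant), it takes -ibi, giving *opjosibi*.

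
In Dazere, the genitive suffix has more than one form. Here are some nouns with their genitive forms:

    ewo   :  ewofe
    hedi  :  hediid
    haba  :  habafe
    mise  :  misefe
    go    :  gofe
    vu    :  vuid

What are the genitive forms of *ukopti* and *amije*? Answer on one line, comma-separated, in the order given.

The pattern is height harmony: -id when the last vowel of the stem is a high vowel (*hedi*, *vu*); -fe when the last vowel of the stem is a non-high vowel (*ewo*, *haba*, *mise*, *go*).
*ukopti* — last vowel /i/ (a high vowel) → -id → *ukoptiid*.
Since the last vowel of *amije* is /e/ (a non-high vowel), it takes -fe, giving *amijefe*.

ukoptiid, amijefe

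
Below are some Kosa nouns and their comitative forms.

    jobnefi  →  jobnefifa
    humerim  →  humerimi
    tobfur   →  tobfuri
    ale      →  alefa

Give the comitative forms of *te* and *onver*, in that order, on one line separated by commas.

The alternation tracks the final sound of the stem — -i when the stem ends in a consonant (*humerim*, *tobfur*); -fa when the stem ends in a vowel (*jobnefi*, *ale*).
Since the final sound of *te* is /e/ (a vowel), it takes -fa, giving *tefa*.
*onver* — final sound /r/ (a consonant) → -i → *onveri*.

tefa, onveri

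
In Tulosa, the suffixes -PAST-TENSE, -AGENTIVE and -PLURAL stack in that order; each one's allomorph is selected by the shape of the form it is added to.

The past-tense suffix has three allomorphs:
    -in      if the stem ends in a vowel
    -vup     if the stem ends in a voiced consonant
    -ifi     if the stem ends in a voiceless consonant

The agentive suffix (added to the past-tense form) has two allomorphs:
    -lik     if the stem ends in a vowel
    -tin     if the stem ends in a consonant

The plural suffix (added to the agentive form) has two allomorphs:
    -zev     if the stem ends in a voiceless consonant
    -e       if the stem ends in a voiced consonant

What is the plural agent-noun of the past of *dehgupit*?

Since the final sound of *dehgupit* is /t/ (a voiceless consonant), it takes -ifi, giving *dehgupitifi*.
Since the final sound of the past-tense form *dehgupitifi* is /i/ (a vowel), it takes -lik, giving *dehgupitifilik*.
The agentive form *dehgupitifilik* — final consonant /k/ (voiceless) → -zev → *dehgupitifilikzev*.

dehgupitifilikzev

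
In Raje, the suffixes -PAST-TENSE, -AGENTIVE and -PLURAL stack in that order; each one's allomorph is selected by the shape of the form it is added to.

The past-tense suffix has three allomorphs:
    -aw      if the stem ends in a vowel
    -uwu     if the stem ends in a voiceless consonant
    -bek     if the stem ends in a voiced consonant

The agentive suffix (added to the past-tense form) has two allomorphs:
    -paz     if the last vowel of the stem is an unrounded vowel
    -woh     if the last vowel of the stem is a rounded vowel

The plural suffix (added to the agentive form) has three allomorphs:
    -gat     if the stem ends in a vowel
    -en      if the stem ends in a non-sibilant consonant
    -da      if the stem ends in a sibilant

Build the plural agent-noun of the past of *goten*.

*goten*: final sound = /n/, a voiced consonant → -bek → *gotenbek*.
The last vowel of the past-tense form *gotenbek* is /e/, which is an unrounded vowel, so the agentive suffix is -paz, giving *gotenbekpaz*.
The agentive form *gotenbekpaz* — final sound /z/ (a sibilant) → -da → *gotenbekpazda*.

gotenbekpazda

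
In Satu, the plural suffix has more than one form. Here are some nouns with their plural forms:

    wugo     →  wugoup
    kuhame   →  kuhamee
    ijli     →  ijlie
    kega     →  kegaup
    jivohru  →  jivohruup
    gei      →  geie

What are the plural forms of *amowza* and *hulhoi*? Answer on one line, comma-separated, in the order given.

amowzaup, hulhoie

Looking at the last vowel of each stem: -e when the last vowel of the stem is a front vowel (*kuhame*, *ijli*, *gei*); -up when the last vowel of the stem is a back vowel (*wugo*, *kega*, *jivohru*).
*amowza*: last vowel = /a/, a back vowel → -up → *amowzaup*.
The last vowel of *hulhoi* is /i/, which is a front vowel, so the suffix is -e, giving *hulhoie*.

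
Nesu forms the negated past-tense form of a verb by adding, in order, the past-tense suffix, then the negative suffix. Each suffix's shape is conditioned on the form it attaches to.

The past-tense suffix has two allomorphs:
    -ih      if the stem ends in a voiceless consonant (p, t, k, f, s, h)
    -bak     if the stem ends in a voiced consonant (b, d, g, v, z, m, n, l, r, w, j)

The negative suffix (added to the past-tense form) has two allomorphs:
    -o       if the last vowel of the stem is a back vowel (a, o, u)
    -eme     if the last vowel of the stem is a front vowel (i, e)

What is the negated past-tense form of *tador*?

tadorbako

The final consonant of *tador* is /r/, which is voiced, so the past-tense suffix is -bak, giving *tadorbak*.
The past-tense form *tadorbak* — last vowel /a/ (a back vowel) → -o → *tadorbako*.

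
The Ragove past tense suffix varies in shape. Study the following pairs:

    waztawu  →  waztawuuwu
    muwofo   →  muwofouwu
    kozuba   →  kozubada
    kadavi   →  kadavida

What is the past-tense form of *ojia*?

The suffix is conditioned by the last vowel: -uwu when the last vowel of the stem is a rounded vowel (*waztawu*, *muwofo*); -da when the last vowel of the stem is an unrounded vowel (*kozuba*, *kadavi*).
Since the last vowel of *ojia* is /a/ (an unrounded vowel), it takes -da, giving *ojiada*.

ojiada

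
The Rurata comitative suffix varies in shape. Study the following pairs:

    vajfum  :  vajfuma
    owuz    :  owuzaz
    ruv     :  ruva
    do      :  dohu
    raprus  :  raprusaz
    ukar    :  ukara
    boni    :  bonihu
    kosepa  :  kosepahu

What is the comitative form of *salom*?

Looking at the final sound of each stem: -az when the stem ends in a sibilant (*owuz*, *raprus*); -a when the stem ends in a non-sibilant consonant (*vajfum*, *ruv*, *ukar*); -hu when the stem ends in a vowel (*do*, *boni*, *kosepa*).
*salom*: final sound = /m/, a non-sibilant consonant → -a → *saloma*.

saloma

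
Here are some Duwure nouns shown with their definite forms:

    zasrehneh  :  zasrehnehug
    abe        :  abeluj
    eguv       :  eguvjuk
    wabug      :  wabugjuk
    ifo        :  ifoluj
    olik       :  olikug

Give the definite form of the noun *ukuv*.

ukuvjuk

Looking at the final sound of each stem: -ug when the stem ends in a voiceless consonant (*zasrehneh*, *olik*); -juk when the stem ends in a voiced consonant (*eguv*, *wabug*); -luj when the stem ends in a vowel (*abe*, *ifo*).
The final sound of *ukuv* is /v/, which is a voiced consonant, so the suffix is -juk, giving *ukuvjuk*.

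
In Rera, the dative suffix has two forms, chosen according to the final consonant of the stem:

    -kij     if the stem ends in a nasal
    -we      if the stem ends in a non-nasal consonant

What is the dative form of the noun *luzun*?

luzunkij

*luzun*: final consonant = /n/, a nasal → -kij → *luzunkij*.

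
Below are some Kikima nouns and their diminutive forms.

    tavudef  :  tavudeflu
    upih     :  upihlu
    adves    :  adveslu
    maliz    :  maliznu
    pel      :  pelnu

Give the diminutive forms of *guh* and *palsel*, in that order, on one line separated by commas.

The pattern is voicing of the final consonant: -lu when the stem ends in a voiceless consonant (*tavudef*, *upih*, *adves*); -nu when the stem ends in a voiced consonant (*maliz*, *pel*).
*guh* — final consonant /h/ (voiceless) → -lu → *guhlu*.
*palsel* — final consonant /l/ (voiced) → -nu → *palselnu*.

guhlu, palselnu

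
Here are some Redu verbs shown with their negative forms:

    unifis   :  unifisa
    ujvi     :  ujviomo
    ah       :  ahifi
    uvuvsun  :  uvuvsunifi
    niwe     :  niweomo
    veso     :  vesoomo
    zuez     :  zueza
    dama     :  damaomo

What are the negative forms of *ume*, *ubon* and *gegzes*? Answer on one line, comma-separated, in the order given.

umeomo, ubonifi, gegzesa

The alternation tracks the final sound of the stem — -a when the stem ends in a sibilant (*unifis*, *zuez*); -ifi when the stem ends in a non-sibilant consonant (*ah*, *uvuvsun*); -omo when the stem ends in a vowel (*ujvi*, *niwe*, *veso*, *dama*).
*ume* — final sound /e/ (a vowel) → -omo → *umeomo*.
The final sound of *ubon* is /n/, which is a non-sibilant consonant, so the suffix is -ifi, giving *ubonifi*.
*gegzes* — final sound /s/ (a sibilant) → -a → *gegzesa*.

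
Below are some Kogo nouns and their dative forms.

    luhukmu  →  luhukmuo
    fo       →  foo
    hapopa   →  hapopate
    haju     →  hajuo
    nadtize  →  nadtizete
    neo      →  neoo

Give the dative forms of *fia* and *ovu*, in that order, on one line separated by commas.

Looking at the last vowel of each stem: -o when the last vowel of the stem is a rounded vowel (*luhukmu*, *fo*, *haju*, *neo*); -te when the last vowel of the stem is an unrounded vowel (*hapopa*, *nadtize*).
*fia* — last vowel /a/ (an unrounded vowel) → -te → *fiate*.
The last vowel of *ovu* is /u/, which is a rounded vowel, so the suffix is -o, giving *ovuo*.

fiate, ovuo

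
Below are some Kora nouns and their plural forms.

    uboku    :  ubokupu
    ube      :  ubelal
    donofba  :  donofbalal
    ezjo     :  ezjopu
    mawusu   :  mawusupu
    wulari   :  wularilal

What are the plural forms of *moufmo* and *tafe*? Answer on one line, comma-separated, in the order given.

moufmopu, tafelal

The alternation tracks the last vowel of the stem — -pu when the last vowel of the stem is a rounded vowel (*uboku*, *ezjo*, *mawusu*); -lal when the last vowel of the stem is an unrounded vowel (*ube*, *donofba*, *wulari*).
*moufmo*: last vowel = /o/, a rounded vowel → -pu → *moufmopu*.
*tafe* — last vowel /e/ (an unrounded vowel) → -lal → *tafelal*.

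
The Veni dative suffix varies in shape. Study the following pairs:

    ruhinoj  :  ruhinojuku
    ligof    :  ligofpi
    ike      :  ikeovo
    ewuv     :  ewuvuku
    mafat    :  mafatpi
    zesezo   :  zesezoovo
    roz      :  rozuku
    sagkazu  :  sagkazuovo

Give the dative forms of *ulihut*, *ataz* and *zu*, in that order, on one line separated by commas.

The alternation tracks the final sound of the stem — -pi when the stem ends in a voiceless consonant (*ligof*, *mafat*); -uku when the stem ends in a voiced consonant (*ruhinoj*, *ewuv*, *roz*); -ovo when the stem ends in a vowel (*ike*, *zesezo*, *sagkazu*).
*ulihut*: final sound = /t/, a voiceless consonant → -pi → *ulihutpi*.
The final sound of *ataz* is /z/, which is a voiced consonant, so the suffix is -uku, giving *atazuku*.
Since the final sound of *zu* is /u/ (a vowel), it takes -ovo, giving *zuovo*.

ulihutpi, atazuku, zuovo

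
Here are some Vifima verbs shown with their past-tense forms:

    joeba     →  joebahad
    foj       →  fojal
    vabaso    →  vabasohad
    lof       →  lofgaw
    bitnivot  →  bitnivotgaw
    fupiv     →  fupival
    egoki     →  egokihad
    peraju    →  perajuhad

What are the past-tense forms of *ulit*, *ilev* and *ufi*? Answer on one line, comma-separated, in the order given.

Looking at the final sound of each stem: -gaw when the stem ends in a voiceless consonant (*lof*, *bitnivot*); -al when the stem ends in a voiced consonant (*foj*, *fupiv*); -had when the stem ends in a vowel (*joeba*, *vabaso*, *egoki*, *peraju*).
*ulit*: final sound = /t/, a voiceless consonant → -gaw → *ulitgaw*.
The final sound of *ilev* is /v/, which is a voiced consonant, so the suffix is -al, giving *ileval*.
*ufi*: final sound = /i/, a vowel → -had → *ufihad*.

ulitgaw, ileval, ufihad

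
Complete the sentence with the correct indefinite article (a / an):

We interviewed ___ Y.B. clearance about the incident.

a

The indefinite article is chosen by the initial *sound* of the following word, not its spelling.
The initialism *Y.B.* is read letter by letter; the first letter, Y, is pronounced /waɪ/, which begins with a consonant sound.
So the article is *a*: We interviewed a Y.B. clearance about the incident.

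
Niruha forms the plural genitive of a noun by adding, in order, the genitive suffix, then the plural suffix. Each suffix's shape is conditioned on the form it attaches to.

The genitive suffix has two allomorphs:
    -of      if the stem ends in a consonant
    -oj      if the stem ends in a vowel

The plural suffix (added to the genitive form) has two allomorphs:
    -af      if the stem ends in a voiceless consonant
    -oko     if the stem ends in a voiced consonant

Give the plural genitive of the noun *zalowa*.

zalowaojoko

The final sound of *zalowa* is /a/, which is a vowel, so the genitive suffix is -oj, giving *zalowaoj*.
The final consonant of the genitive form *zalowaoj* is /j/, which is voiced, so the plural suffix is -oko, giving *zalowaojoko*.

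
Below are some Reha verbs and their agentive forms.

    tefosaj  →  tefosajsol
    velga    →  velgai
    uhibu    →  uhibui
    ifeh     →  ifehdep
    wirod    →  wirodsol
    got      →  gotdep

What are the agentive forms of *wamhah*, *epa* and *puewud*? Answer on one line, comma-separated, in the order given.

wamhahdep, epai, puewudsol

Looking at the final sound of each stem: -dep when the stem ends in a voiceless consonant (*ifeh*, *got*); -sol when the stem ends in a voiced consonant (*tefosaj*, *wirod*); -i when the stem ends in a vowel (*velga*, *uhibu*).
The final sound of *wamhah* is /h/, which is a voiceless consonant, so the suffix is -dep, giving *wamhahdep*.
Since the final sound of *epa* is /a/ (a vowel), it takes -i, giving *epai*.
The final sound of *puewud* is /d/, which is a voiced consonant, so the suffix is -sol, giving *puewudsol*.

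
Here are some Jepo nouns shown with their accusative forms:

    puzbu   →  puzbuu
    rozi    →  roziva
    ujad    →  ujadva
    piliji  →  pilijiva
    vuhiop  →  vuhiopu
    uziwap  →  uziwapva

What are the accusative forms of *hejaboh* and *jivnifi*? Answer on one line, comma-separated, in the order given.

The alternation tracks the last vowel of the stem — -u when the last vowel of the stem is a rounded vowel (*puzbu*, *vuhiop*); -va when the last vowel of the stem is an unrounded vowel (*rozi*, *ujad*, *piliji*, *uziwap*).
The last vowel of *hejaboh* is /o/, which is a rounded vowel, so the suffix is -u, giving *hejabohu*.
*jivnifi* — last vowel /i/ (an unrounded vowel) → -va → *jivnifiva*.

hejabohu, jivnifiva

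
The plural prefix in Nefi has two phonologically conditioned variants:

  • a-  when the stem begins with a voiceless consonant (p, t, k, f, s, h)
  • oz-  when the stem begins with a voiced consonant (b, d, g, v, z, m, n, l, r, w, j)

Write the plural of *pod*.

apod

*pod*: first consonant = /p/, voiceless → a- → *apod*.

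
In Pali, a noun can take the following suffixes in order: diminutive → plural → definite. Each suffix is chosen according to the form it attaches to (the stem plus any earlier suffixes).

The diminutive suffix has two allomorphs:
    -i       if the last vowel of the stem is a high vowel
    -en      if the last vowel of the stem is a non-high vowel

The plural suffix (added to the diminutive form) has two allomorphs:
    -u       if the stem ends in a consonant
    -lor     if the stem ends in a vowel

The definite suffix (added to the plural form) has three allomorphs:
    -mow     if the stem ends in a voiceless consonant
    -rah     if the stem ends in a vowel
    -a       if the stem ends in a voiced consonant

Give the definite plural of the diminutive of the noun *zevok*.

zevokenurah

*zevok*: last vowel = /o/, a non-high vowel → -en → *zevoken*.
The diminutive form *zevoken* — final sound /n/ (a consonant) → -u → *zevokenu*.
The plural form *zevokenu*: final sound = /u/, a vowel → -rah → *zevokenurah*.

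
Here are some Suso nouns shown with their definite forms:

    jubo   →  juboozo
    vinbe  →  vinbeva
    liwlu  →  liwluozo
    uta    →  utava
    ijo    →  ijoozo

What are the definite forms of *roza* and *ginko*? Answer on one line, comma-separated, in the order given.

rozava, ginkoozo

The alternation tracks the last vowel of the stem — -ozo when the last vowel of the stem is a rounded vowel (*jubo*, *liwlu*, *ijo*); -va when the last vowel of the stem is an unrounded vowel (*vinbe*, *uta*).
Since the last vowel of *roza* is /a/ (an unrounded vowel), it takes -va, giving *rozava*.
The last vowel of *ginko* is /o/, which is a rounded vowel, so the suffix is -ozo, giving *ginkoozo*.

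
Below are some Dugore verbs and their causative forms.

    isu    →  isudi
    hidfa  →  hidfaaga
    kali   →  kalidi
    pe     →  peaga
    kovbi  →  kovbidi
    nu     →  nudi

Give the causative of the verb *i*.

idi

The alternation tracks the last vowel of the stem — -di when the last vowel of the stem is a high vowel (*isu*, *kali*, *kovbi*, *nu*); -aga when the last vowel of the stem is a non-high vowel (*hidfa*, *pe*).
Since the last vowel of *i* is /i/ (a high vowel), it takes -di, giving *idi*.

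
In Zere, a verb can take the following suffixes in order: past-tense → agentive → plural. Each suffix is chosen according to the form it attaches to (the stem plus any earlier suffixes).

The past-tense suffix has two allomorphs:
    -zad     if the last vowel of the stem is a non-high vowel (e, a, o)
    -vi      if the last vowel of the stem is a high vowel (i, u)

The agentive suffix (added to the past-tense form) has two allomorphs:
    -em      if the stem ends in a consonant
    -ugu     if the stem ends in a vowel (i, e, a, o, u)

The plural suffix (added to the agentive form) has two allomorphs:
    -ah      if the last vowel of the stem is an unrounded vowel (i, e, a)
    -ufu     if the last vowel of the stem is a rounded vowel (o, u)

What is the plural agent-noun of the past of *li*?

*li*: last vowel = /i/, a high vowel → -vi → *livi*.
Since the final sound of the past-tense form *livi* is /i/ (a vowel), it takes -ugu, giving *liviugu*.
The agentive form *liviugu* — last vowel /u/ (a rounded vowel) → -ufu → *liviuguufu*.

liviuguufu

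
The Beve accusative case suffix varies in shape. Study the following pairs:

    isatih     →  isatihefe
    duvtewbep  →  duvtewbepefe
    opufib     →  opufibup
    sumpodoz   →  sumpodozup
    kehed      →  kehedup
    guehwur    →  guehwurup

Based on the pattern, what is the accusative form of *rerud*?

Looking at the final consonant of each stem: -efe when the stem ends in a voiceless consonant (*isatih*, *duvtewbep*); -up when the stem ends in a voiced consonant (*opufib*, *sumpodoz*, *kehed*, *guehwur*).
*rerud* — final consonant /d/ (voiced) → -up → *rerudup*.

rerudup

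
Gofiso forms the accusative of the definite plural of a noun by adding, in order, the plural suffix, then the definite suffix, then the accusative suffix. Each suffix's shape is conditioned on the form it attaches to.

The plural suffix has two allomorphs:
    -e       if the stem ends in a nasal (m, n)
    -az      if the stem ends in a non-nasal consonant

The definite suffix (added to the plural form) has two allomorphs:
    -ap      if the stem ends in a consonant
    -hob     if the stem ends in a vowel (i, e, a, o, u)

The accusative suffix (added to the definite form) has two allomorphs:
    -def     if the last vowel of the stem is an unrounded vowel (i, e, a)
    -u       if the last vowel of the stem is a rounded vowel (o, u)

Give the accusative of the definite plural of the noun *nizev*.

nizevazapdef

The final consonant of *nizev* is /v/, which is non-nasal, so the plural suffix is -az, giving *nizevaz*.
Since the final sound of the plural form *nizevaz* is /z/ (a consonant), it takes -ap, giving *nizevazap*.
The definite form *nizevazap* — last vowel /a/ (an unrounded vowel) → -def → *nizevazapdef*.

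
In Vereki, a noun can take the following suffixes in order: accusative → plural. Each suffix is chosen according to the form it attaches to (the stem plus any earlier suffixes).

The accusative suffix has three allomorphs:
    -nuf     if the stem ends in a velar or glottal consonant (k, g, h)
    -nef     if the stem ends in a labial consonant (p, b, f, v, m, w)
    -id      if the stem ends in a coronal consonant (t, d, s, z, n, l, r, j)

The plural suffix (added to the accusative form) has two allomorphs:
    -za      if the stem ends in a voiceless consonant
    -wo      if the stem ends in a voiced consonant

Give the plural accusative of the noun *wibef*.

The final consonant of *wibef* is /f/, which is labial, so the accusative suffix is -nef, giving *wibefnef*.
Since the final consonant of the accusative form *wibefnef* is /f/ (voiceless), it takes -za, giving *wibefnefza*.

wibefnefza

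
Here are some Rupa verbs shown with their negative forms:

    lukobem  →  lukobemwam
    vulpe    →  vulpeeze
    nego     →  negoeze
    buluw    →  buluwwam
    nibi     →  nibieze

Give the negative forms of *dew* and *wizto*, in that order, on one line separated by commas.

dewwam, wiztoeze

The alternation tracks the final sound of the stem — -wam when the stem ends in a consonant (*lukobem*, *buluw*); -eze when the stem ends in a vowel (*vulpe*, *nego*, *nibi*).
Since the final sound of *dew* is /w/ (a consonant), it takes -wam, giving *dewwam*.
Since the final sound of *wizto* is /o/ (a vowel), it takes -eze, giving *wiztoeze*.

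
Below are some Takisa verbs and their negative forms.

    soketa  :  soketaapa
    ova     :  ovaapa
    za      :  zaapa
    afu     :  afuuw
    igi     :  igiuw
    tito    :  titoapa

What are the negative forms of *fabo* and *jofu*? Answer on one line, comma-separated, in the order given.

The alternation tracks the last vowel of the stem — -uw when the last vowel of the stem is a high vowel (*afu*, *igi*); -apa when the last vowel of the stem is a non-high vowel (*soketa*, *ova*, *za*, *tito*).
Since the last vowel of *fabo* is /o/ (a non-high vowel), it takes -apa, giving *faboapa*.
The last vowel of *jofu* is /u/, which is a high vowel, so the suffix is -uw, giving *jofuuw*.

faboapa, jofuuw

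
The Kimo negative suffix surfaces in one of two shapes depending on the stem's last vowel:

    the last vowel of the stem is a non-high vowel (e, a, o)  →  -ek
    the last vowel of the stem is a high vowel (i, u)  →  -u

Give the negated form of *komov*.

komovek

*komov* — last vowel /o/ (a non-high vowel) → -ek → *komovek*.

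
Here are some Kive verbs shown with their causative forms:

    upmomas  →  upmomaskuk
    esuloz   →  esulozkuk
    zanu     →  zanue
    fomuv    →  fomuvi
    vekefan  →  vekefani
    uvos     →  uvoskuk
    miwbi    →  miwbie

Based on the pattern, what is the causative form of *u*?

ue

The suffix is conditioned by the final sound: -kuk when the stem ends in a sibilant (*upmomas*, *esuloz*, *uvos*); -i when the stem ends in a non-sibilant consonant (*fomuv*, *vekefan*); -e when the stem ends in a vowel (*zanu*, *miwbi*).
*u*: final sound = /u/, a vowel → -e → *ue*.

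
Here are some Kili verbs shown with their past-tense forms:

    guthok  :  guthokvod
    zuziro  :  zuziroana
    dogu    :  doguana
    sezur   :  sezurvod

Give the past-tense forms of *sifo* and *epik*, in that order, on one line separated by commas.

The alternation tracks the final sound of the stem — -vod when the stem ends in a consonant (*guthok*, *sezur*); -ana when the stem ends in a vowel (*zuziro*, *dogu*).
*sifo*: final sound = /o/, a vowel → -ana → *sifoana*.
*epik* — final sound /k/ (a consonant) → -vod → *epikvod*.

sifoana, epikvod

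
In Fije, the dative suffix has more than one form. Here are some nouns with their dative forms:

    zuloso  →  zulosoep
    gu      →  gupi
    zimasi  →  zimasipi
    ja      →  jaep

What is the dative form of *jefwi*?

The alternation tracks the last vowel of the stem — -pi when the last vowel of the stem is a high vowel (*gu*, *zimasi*); -ep when the last vowel of the stem is a non-high vowel (*zuloso*, *ja*).
The last vowel of *jefwi* is /i/, which is a high vowel, so the suffix is -pi, giving *jefwipi*.

jefwipi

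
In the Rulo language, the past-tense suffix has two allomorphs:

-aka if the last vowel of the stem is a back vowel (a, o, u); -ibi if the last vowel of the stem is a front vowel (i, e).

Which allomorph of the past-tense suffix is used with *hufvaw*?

-aka

Since the last vowel of *hufvaw* is /a/ (a back vowel), it takes -aka.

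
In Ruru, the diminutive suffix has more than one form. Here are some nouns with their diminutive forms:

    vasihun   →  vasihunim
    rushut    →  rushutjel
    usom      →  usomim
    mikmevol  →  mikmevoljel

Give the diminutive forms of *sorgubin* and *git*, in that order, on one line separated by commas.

sorgubinim, gitjel

The alternation tracks the final consonant of the stem — -im when the stem ends in a nasal (*vasihun*, *usom*); -jel when the stem ends in a non-nasal consonant (*rushut*, *mikmevol*).
*sorgubin*: final consonant = /n/, a nasal → -im → *sorgubinim*.
*git*: final consonant = /t/, non-nasal → -jel → *gitjel*.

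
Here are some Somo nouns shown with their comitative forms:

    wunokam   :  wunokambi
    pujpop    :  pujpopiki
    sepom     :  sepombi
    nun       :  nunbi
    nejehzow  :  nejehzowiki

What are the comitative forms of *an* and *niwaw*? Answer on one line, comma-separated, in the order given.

anbi, niwawiki

Looking at the final consonant of each stem: -bi when the stem ends in a nasal (*wunokam*, *sepom*, *nun*); -iki when the stem ends in a non-nasal consonant (*pujpop*, *nejehzow*).
Since the final consonant of *an* is /n/ (a nasal), it takes -bi, giving *anbi*.
Since the final consonant of *niwaw* is /w/ (non-nasal), it takes -iki, giving *niwawiki*.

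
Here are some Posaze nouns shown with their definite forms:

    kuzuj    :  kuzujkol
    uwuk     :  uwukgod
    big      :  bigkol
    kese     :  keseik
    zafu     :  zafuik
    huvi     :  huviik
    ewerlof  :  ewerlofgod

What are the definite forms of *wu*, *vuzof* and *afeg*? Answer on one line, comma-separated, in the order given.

wuik, vuzofgod, afegkol

Looking at the final sound of each stem: -god when the stem ends in a voiceless consonant (*uwuk*, *ewerlof*); -kol when the stem ends in a voiced consonant (*kuzuj*, *big*); -ik when the stem ends in a vowel (*kese*, *zafu*, *huvi*).
*wu*: final sound = /u/, a vowel → -ik → *wuik*.
The final sound of *vuzof* is /f/, which is a voiceless consonant, so the suffix is -god, giving *vuzofgod*.
The final sound of *afeg* is /g/, which is a voiced consonant, so the suffix is -kol, giving *afegkol*.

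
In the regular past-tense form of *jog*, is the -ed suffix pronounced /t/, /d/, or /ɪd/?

/d/

The stem *jog* ends in a voiced sound other than /d/.
The -ed suffix is realized as /ɪd/ after /t, d/; as /t/ after other voiceless consonants; and as /d/ after other voiced sounds.
So -ed on *jog* is pronounced /d/.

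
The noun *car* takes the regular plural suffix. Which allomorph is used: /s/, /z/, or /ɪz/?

The stem *car* ends in a voiced non-sibilant sound.
The plural suffix surfaces as /ɪz/ after sibilants, /s/ after other voiceless consonants, and /z/ after other voiced sounds.
So the plural -s on *car* is pronounced /z/.

/z/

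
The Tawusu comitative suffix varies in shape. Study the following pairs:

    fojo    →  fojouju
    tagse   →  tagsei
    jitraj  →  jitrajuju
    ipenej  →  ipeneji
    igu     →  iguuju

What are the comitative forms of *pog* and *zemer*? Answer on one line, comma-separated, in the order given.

poguju, zemeri

The suffix is conditioned by the last vowel: -i when the last vowel of the stem is a front vowel (*tagse*, *ipenej*); -uju when the last vowel of the stem is a back vowel (*fojo*, *jitraj*, *igu*).
Since the last vowel of *pog* is /o/ (a back vowel), it takes -uju, giving *poguju*.
The last vowel of *zemer* is /e/, which is a front vowel, so the suffix is -i, giving *zemeri*.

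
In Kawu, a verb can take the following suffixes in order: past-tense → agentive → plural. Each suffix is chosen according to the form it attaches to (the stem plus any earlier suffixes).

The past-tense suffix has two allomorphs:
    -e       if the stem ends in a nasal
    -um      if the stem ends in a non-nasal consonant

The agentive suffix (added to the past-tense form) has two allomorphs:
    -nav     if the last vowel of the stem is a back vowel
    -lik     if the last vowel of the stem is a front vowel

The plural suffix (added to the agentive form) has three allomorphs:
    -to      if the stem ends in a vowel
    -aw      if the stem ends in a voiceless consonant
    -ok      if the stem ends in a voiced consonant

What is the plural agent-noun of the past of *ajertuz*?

ajertuzumnavok

*ajertuz* — final consonant /z/ (non-nasal) → -um → *ajertuzum*.
The last vowel of the past-tense form *ajertuzum* is /u/, which is a back vowel, so the agentive suffix is -nav, giving *ajertuzumnav*.
Since the final sound of the agentive form *ajertuzumnav* is /v/ (a voiced consonant), it takes -ok, giving *ajertuzumnavok*.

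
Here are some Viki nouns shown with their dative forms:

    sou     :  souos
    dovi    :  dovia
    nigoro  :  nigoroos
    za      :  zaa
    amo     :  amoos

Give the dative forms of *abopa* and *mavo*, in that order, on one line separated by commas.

The suffix is conditioned by the last vowel: -os when the last vowel of the stem is a rounded vowel (*sou*, *nigoro*, *amo*); -a when the last vowel of the stem is an unrounded vowel (*dovi*, *za*).
The last vowel of *abopa* is /a/, which is an unrounded vowel, so the suffix is -a, giving *abopaa*.
The last vowel of *mavo* is /o/, which is a rounded vowel, so the suffix is -os, giving *mavoos*.

abopaa, mavoos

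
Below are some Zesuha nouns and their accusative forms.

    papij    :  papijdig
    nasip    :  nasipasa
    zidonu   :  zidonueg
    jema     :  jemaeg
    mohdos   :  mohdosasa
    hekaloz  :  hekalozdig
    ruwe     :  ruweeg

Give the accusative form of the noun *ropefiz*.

ropefizdig

The pattern is voicing of the final sound: -asa when the stem ends in a voiceless consonant (*nasip*, *mohdos*); -dig when the stem ends in a voiced consonant (*papij*, *hekaloz*); -eg when the stem ends in a vowel (*zidonu*, *jema*, *ruwe*).
The final sound of *ropefiz* is /z/, which is a voiced consonant, so the suffix is -dig, giving *ropefizdig*.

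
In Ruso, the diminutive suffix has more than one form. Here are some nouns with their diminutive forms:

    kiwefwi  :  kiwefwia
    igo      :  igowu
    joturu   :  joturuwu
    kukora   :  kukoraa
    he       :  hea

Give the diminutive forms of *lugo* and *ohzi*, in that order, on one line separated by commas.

lugowu, ohzia

The pattern is rounding harmony: -wu when the last vowel of the stem is a rounded vowel (*igo*, *joturu*); -a when the last vowel of the stem is an unrounded vowel (*kiwefwi*, *kukora*, *he*).
Since the last vowel of *lugo* is /o/ (a rounded vowel), it takes -wu, giving *lugowu*.
*ohzi* — last vowel /i/ (an unrounded vowel) → -a → *ohzia*.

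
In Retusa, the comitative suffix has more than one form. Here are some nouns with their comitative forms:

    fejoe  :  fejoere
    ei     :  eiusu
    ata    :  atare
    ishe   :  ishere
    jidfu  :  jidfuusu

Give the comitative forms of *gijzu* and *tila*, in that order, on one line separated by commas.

The alternation tracks the last vowel of the stem — -usu when the last vowel of the stem is a high vowel (*ei*, *jidfu*); -re when the last vowel of the stem is a non-high vowel (*fejoe*, *ata*, *ishe*).
The last vowel of *gijzu* is /u/, which is a high vowel, so the suffix is -usu, giving *gijzuusu*.
The last vowel of *tila* is /a/, which is a non-high vowel, so the suffix is -re, giving *tilare*.

gijzuusu, tilare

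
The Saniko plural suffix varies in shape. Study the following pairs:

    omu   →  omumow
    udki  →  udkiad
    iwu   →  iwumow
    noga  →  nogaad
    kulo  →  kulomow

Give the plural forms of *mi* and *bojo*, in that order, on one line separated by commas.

miad, bojomow

Looking at the last vowel of each stem: -mow when the last vowel of the stem is a rounded vowel (*omu*, *iwu*, *kulo*); -ad when the last vowel of the stem is an unrounded vowel (*udki*, *noga*).
The last vowel of *mi* is /i/, which is an unrounded vowel, so the suffix is -ad, giving *miad*.
*bojo* — last vowel /o/ (a rounded vowel) → -mow → *bojomow*.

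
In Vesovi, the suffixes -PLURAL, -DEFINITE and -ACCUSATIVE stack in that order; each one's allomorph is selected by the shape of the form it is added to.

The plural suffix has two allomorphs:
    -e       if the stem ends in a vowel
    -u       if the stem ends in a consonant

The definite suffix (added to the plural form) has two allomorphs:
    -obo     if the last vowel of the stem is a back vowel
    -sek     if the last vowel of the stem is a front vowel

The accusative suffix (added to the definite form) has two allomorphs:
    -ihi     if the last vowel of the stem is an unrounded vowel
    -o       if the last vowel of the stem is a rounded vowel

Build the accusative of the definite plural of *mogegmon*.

Since the final sound of *mogegmon* is /n/ (a consonant), it takes -u, giving *mogegmonu*.
The last vowel of the plural form *mogegmonu* is /u/, which is a back vowel, so the definite suffix is -obo, giving *mogegmonuobo*.
The definite form *mogegmonuobo* — last vowel /o/ (a rounded vowel) → -o → *mogegmonuoboo*.

mogegmonuoboo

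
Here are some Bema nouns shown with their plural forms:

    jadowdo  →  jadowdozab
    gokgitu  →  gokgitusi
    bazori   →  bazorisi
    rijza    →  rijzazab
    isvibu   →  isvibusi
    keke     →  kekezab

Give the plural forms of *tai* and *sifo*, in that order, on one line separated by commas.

taisi, sifozab

Looking at the last vowel of each stem: -si when the last vowel of the stem is a high vowel (*gokgitu*, *bazori*, *isvibu*); -zab when the last vowel of the stem is a non-high vowel (*jadowdo*, *rijza*, *keke*).
*tai*: last vowel = /i/, a high vowel → -si → *taisi*.
The last vowel of *sifo* is /o/, which is a non-high vowel, so the suffix is -zab, giving *sifozab*.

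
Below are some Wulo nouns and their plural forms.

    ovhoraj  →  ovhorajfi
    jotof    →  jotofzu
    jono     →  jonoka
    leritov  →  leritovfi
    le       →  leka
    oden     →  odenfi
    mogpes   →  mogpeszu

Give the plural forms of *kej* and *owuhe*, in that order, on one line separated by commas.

The suffix is conditioned by the final sound: -zu when the stem ends in a voiceless consonant (*jotof*, *mogpes*); -fi when the stem ends in a voiced consonant (*ovhoraj*, *leritov*, *oden*); -ka when the stem ends in a vowel (*jono*, *le*).
*kej*: final sound = /j/, a voiced consonant → -fi → *kejfi*.
Since the final sound of *owuhe* is /e/ (a vowel), it takes -ka, giving *owuheka*.

kejfi, owuheka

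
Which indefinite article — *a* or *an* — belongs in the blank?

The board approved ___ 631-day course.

a

The indefinite article is chosen by the initial *sound* of the following word, not its spelling.
The number *631* is spoken "six hundred …", beginning with /sɪks/ — a consonant sound.
So the article is *a*: The board approved a 631-day course.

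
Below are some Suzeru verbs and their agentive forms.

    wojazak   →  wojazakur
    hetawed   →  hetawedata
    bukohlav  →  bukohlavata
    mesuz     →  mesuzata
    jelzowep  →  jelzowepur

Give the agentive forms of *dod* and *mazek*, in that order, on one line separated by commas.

dodata, mazekur

The alternation tracks the final consonant of the stem — -ur when the stem ends in a voiceless consonant (*wojazak*, *jelzowep*); -ata when the stem ends in a voiced consonant (*hetawed*, *bukohlav*, *mesuz*).
The final consonant of *dod* is /d/, which is voiced, so the suffix is -ata, giving *dodata*.
The final consonant of *mazek* is /k/, which is voiceless, so the suffix is -ur, giving *mazekur*.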